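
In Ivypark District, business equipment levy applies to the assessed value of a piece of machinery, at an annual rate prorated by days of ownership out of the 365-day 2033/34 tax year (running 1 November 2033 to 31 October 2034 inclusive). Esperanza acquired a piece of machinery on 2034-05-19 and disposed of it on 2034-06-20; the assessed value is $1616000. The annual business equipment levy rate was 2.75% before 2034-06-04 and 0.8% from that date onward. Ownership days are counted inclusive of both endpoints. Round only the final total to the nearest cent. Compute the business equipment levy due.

2034-05-19 to 2034-06-03: 16 days at 2.75% → $1616000 × 2.75% × 16/365 = $1948.0548
2034-06-04 to 2034-06-20: 17 days at 0.8% → $1616000 × 0.8% × 17/365 = $602.1260
Total = $2550.1808

$2550.18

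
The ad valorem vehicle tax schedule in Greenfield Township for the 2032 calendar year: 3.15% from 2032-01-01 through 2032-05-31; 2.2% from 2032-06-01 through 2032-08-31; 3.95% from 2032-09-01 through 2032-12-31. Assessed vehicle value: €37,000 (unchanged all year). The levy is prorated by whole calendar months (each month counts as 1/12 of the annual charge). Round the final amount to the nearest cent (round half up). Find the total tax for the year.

€1,176.29

2032-01-01 to 2032-05-31: 5 months at 3.15% → €37,000 × 3.15% × 5/12 = €485.6250
2032-06-01 to 2032-08-31: 3 months at 2.2% → €37,000 × 2.2% × 3/12 = €203.5000
2032-09-01 to 2032-12-31: 4 months at 3.95% → €37,000 × 3.95% × 4/12 = €487.1667
Total = €1,176.2917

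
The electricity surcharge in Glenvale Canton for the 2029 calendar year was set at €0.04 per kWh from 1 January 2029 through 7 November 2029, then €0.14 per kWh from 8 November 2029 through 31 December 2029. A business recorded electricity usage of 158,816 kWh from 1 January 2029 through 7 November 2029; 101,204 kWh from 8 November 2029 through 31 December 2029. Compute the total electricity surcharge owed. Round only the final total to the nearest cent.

1 January – 7 November 2029: 158,816 kWh at €0.04/kWh → €6,352.64
8 November – 31 December 2029: 101,204 kWh at €0.14/kWh → €14,168.56

€20,521.20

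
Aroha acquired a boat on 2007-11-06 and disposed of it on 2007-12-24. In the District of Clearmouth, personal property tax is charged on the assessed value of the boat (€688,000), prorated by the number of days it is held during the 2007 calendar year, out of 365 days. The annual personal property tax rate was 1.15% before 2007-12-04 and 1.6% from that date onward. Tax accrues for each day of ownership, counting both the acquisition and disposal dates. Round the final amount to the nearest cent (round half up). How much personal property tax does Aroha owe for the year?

2007-11-06 to 2007-12-03: 28 days at 1.15% → €688,000 × 1.15% × 28/365 = €606.9479
2007-12-04 to 2007-12-24: 21 days at 1.6% → €688,000 × 1.6% × 21/365 = €633.3370
Total = €1,240.2849

€1,240.28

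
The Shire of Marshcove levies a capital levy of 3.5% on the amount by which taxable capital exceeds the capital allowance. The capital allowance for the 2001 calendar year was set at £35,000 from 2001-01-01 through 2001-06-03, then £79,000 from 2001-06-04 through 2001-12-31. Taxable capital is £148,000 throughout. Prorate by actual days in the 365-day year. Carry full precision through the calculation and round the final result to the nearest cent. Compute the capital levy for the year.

2001-01-01 to 2001-06-03: 154 days, exemption £35,000 → (£148,000 − £35,000) × 3.5% × 154/365 = £1,668.6849
2001-06-04 to 2001-12-31: 211 days, exemption £79,000 → (£148,000 − £79,000) × 3.5% × 211/365 = £1,396.0685
Total = £3,064.7534

£3,064.75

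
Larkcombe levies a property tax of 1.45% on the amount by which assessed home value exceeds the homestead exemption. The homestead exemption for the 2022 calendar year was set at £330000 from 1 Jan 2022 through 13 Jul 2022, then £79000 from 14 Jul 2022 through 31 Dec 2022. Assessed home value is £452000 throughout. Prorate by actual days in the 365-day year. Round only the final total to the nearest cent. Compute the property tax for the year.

1 Jan – 13 Jul 2022: 194 days, exemption £330000 → (£452000 − £330000) × 1.45% × 194/365 = £940.2356
14 Jul – 31 Dec 2022: 171 days, exemption £79000 → (£452000 − £79000) × 1.45% × 171/365 = £2533.8452
Total = £3474.0808

£3474.08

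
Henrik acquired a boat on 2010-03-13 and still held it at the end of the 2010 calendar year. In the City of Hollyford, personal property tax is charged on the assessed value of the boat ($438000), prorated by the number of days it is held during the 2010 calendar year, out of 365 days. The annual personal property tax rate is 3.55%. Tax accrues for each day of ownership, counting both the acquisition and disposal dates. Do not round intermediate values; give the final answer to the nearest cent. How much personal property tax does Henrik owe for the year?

$12524.40

Days held (2010-03-13 to 2010-12-31): 294 out of 365
Tax = $438000 × 3.55% × 294/365 = $12524.4000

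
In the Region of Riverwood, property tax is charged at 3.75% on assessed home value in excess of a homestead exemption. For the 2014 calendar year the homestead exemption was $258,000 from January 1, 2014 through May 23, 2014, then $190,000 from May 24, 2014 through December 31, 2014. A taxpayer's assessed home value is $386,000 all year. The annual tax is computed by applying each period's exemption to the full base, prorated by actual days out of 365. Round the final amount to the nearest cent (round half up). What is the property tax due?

January 1 – May 23, 2014: 143 days, exemption $258,000 → ($386,000 − $258,000) × 3.75% × 143/365 = $1,880.5479
May 24 – December 31, 2014: 222 days, exemption $190,000 → ($386,000 − $190,000) × 3.75% × 222/365 = $4,470.4110
Total = $6,350.9589

$6,350.96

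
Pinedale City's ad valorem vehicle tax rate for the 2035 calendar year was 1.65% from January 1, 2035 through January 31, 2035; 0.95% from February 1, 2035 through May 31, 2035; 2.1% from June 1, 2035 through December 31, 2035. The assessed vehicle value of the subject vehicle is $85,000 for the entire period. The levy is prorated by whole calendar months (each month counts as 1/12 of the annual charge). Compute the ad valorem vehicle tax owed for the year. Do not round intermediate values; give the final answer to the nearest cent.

January 1 – January 31, 2035: 1 month at 1.65% → $85,000 × 1.65% × 1/12 = $116.8750
February 1 – May 31, 2035: 4 months at 0.95% → $85,000 × 0.95% × 4/12 = $269.1667
June 1 – December 31, 2035: 7 months at 2.1% → $85,000 × 2.1% × 7/12 = $1,041.2500
Total = $1,427.2917

$1,427.29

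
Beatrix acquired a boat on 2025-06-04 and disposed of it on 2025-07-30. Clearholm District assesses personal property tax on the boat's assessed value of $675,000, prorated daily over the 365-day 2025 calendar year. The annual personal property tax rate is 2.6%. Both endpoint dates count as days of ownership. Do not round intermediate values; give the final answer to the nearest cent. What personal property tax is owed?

$2,740.68

Days held (2025-06-04 to 2025-07-30): 57 out of 365
Tax = $675,000 × 2.6% × 57/365 = $2,740.6849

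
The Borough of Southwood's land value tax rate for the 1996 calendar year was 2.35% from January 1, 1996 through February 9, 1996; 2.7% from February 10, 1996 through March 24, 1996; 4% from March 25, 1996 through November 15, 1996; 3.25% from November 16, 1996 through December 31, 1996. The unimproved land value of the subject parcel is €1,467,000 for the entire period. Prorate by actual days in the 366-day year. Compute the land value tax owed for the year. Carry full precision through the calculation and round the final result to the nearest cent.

January 1 – February 9, 1996: 40 days at 2.35% → €1,467,000 × 2.35% × 40/366 = €3,767.7049
February 10 – March 24, 1996: 44 days at 2.7% → €1,467,000 × 2.7% × 44/366 = €4,761.7377
March 25 – November 15, 1996: 236 days at 4% → €1,467,000 × 4% × 236/366 = €37,837.3770
November 16 – December 31, 1996: 46 days at 3.25% → €1,467,000 × 3.25% × 46/366 = €5,992.2541
Total = €52,359.0738

€52,359.07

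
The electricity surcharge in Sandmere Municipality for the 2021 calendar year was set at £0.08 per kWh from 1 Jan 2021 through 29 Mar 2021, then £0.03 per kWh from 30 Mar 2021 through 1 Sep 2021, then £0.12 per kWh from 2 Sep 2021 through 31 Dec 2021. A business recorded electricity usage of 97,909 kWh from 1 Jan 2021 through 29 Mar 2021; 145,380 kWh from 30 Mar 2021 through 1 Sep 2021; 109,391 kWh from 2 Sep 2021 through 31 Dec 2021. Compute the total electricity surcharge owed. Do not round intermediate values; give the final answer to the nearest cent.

£25,321.04

1 Jan – 29 Mar 2021: 97,909 kWh at £0.08/kWh → £7,832.72
30 Mar – 1 Sep 2021: 145,380 kWh at £0.03/kWh → £4,361.40
2 Sep – 31 Dec 2021: 109,391 kWh at £0.12/kWh → £13,126.92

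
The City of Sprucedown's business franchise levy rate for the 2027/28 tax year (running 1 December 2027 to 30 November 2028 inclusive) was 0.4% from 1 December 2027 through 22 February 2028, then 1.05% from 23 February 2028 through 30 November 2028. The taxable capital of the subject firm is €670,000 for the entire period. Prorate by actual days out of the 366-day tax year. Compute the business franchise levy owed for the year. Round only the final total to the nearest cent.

€6,035.49

1 December 2027 – 22 February 2028: 84 days at 0.4% → €670,000 × 0.4% × 84/366 = €615.0820
23 February – 30 November 2028: 282 days at 1.05% → €670,000 × 1.05% × 282/366 = €5,420.4098
Total = €6,035.4918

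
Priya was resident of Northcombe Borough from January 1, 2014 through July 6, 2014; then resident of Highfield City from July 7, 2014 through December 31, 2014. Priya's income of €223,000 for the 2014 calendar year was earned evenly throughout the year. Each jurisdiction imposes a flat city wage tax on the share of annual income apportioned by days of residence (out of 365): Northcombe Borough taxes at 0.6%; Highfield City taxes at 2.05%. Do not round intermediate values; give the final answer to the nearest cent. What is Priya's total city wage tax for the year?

Northcombe Borough, January 1 – July 6, 2014: 187 days → €223,000 × 0.6% × 187/365 = €685.4959
Highfield City, July 7 – December 31, 2014: 178 days → €223,000 × 2.05% × 178/365 = €2,229.3890
Total = €2,914.8849

€2,914.88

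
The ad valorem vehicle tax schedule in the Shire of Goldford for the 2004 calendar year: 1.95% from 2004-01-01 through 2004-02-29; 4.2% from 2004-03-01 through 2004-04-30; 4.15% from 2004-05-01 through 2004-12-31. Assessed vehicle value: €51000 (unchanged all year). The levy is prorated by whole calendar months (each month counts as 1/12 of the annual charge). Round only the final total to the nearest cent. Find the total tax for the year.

€1933.75

2004-01-01 to 2004-02-29: 2 months at 1.95% → €51000 × 1.95% × 2/12 = €165.7500
2004-03-01 to 2004-04-30: 2 months at 4.2% → €51000 × 4.2% × 2/12 = €357.0000
2004-05-01 to 2004-12-31: 8 months at 4.15% → €51000 × 4.15% × 8/12 = €1411.0000
Total = €1933.7500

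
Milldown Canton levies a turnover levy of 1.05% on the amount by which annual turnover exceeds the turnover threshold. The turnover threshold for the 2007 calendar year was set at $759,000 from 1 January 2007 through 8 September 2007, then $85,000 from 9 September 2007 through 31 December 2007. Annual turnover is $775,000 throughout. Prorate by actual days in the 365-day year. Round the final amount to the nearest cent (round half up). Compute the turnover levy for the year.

$2,378.35

1 January – 8 September 2007: 251 days, exemption $759,000 → ($775,000 − $759,000) × 1.05% × 251/365 = $115.5288
9 September – 31 December 2007: 114 days, exemption $85,000 → ($775,000 − $85,000) × 1.05% × 114/365 = $2,262.8219
Total = $2,378.3507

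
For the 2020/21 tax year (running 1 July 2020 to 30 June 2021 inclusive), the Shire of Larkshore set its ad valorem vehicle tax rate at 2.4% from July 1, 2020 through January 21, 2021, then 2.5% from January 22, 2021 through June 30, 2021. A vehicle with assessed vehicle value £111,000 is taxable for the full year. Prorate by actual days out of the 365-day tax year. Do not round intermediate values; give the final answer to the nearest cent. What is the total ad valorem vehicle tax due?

July 1, 2020 – January 21, 2021: 205 days at 2.4% → £111,000 × 2.4% × 205/365 = £1,496.2192
January 22 – June 30, 2021: 160 days at 2.5% → £111,000 × 2.5% × 160/365 = £1,216.4384
Total = £2,712.6575

£2,712.66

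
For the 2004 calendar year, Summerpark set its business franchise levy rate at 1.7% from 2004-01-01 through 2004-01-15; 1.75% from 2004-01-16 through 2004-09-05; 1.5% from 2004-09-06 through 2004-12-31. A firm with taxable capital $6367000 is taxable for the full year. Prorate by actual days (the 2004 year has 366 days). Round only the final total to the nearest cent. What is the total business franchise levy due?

$106203.65

2004-01-01 to 2004-01-15: 15 days at 1.7% → $6367000 × 1.7% × 15/366 = $4436.0246
2004-01-16 to 2004-09-05: 234 days at 1.75% → $6367000 × 1.75% × 234/366 = $71237.3361
2004-09-06 to 2004-12-31: 117 days at 1.5% → $6367000 × 1.5% × 117/366 = $30530.2869
Total = $106203.6475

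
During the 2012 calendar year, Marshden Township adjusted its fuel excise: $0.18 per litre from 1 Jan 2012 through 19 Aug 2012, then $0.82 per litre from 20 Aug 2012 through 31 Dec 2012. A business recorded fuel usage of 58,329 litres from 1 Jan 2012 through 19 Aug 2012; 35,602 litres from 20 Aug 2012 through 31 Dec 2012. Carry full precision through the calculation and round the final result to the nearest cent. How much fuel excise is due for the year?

$39,692.86

1 Jan – 19 Aug 2012: 58,329 litres at $0.18/litre → $10,499.22
20 Aug – 31 Dec 2012: 35,602 litres at $0.82/litre → $29,193.64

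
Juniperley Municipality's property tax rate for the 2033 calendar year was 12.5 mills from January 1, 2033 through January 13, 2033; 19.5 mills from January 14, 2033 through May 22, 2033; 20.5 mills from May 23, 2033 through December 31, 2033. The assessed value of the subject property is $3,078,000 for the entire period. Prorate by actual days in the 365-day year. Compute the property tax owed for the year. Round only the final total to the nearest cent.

$61,134.14

January 1 – January 13, 2033: 13 days at 12.5 mills → $3,078,000 × 1.25% × 13/365 = $1,370.3425
January 14 – May 22, 2033: 129 days at 19.5 mills → $3,078,000 × 1.95% × 129/365 = $21,212.9014
May 23 – December 31, 2033: 223 days at 20.5 mills → $3,078,000 × 2.05% × 223/365 = $38,550.8959
Total = $61,134.1397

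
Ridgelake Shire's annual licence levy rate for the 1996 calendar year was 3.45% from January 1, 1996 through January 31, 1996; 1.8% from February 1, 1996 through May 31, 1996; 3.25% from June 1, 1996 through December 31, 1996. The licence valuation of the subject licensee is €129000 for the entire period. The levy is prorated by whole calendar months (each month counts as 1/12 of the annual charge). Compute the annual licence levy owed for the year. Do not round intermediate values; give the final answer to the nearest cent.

January 1 – January 31, 1996: 1 month at 3.45% → €129000 × 3.45% × 1/12 = €370.8750
February 1 – May 31, 1996: 4 months at 1.8% → €129000 × 1.8% × 4/12 = €774.0000
June 1 – December 31, 1996: 7 months at 3.25% → €129000 × 3.25% × 7/12 = €2445.6250
Total = €3590.5000

€3590.50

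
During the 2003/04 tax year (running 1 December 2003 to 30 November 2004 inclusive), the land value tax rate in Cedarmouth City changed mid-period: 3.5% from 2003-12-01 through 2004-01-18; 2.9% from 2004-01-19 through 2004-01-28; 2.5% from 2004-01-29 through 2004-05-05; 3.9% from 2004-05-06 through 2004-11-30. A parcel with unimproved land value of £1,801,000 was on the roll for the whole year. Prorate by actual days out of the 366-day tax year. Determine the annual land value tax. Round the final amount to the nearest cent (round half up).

£62,031.16

2003-12-01 to 2004-01-18: 49 days at 3.5% → £1,801,000 × 3.5% × 49/366 = £8,439.1120
2004-01-19 to 2004-01-28: 10 days at 2.9% → £1,801,000 × 2.9% × 10/366 = £1,427.0219
2004-01-29 to 2004-05-05: 98 days at 2.5% → £1,801,000 × 2.5% × 98/366 = £12,055.8743
2004-05-06 to 2004-11-30: 209 days at 3.9% → £1,801,000 × 3.9% × 209/366 = £40,109.1557
Total = £62,031.1639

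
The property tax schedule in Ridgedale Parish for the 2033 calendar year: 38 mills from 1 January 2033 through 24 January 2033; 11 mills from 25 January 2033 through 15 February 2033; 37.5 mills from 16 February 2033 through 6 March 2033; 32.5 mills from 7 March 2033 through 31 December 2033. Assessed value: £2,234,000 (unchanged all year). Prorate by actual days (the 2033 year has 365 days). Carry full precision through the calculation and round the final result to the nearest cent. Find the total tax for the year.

1 January – 24 January 2033: 24 days at 38 mills → £2,234,000 × 3.8% × 24/365 = £5,581.9397
25 January – 15 February 2033: 22 days at 11 mills → £2,234,000 × 1.1% × 22/365 = £1,481.1726
16 February – 6 March 2033: 19 days at 37.5 mills → £2,234,000 × 3.75% × 19/365 = £4,360.8904
7 March – 31 December 2033: 300 days at 32.5 mills → £2,234,000 × 3.25% × 300/365 = £59,675.3425
Total = £71,099.3452

£71,099.35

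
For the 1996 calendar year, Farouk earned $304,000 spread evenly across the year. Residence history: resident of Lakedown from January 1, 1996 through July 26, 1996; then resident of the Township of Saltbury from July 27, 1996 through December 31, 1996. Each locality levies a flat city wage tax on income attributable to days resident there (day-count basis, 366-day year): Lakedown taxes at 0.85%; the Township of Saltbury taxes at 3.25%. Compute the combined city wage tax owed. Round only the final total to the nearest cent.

$5,733.64

Lakedown, January 1 – July 26, 1996: 208 days → $304,000 × 0.85% × 208/366 = $1,468.5027
The Township of Saltbury, July 27 – December 31, 1996: 158 days → $304,000 × 3.25% × 158/366 = $4,265.1366
Total = $5,733.6393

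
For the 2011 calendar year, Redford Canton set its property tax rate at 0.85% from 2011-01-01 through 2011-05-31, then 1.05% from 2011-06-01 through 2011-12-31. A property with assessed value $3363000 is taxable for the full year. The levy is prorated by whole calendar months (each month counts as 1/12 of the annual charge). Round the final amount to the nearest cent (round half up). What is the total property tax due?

2011-01-01 to 2011-05-31: 5 months at 0.85% → $3363000 × 0.85% × 5/12 = $11910.6250
2011-06-01 to 2011-12-31: 7 months at 1.05% → $3363000 × 1.05% × 7/12 = $20598.3750
Total = $32509.0000

$32509.00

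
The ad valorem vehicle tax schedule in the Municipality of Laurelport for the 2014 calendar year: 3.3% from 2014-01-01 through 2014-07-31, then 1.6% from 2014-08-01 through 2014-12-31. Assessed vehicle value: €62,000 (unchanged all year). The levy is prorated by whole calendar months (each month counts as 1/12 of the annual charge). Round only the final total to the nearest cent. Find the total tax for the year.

2014-01-01 to 2014-07-31: 7 months at 3.3% → €62,000 × 3.3% × 7/12 = €1,193.5000
2014-08-01 to 2014-12-31: 5 months at 1.6% → €62,000 × 1.6% × 5/12 = €413.3333
Total = €1,606.8333

€1,606.83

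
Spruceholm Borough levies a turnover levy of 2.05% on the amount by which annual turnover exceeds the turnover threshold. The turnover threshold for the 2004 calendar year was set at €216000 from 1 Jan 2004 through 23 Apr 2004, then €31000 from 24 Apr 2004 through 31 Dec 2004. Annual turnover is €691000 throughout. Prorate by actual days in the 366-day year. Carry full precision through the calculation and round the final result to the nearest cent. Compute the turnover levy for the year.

€12348.73

1 Jan – 23 Apr 2004: 114 days, exemption €216000 → (€691000 − €216000) × 2.05% × 114/366 = €3032.9918
24 Apr – 31 Dec 2004: 252 days, exemption €31000 → (€691000 − €31000) × 2.05% × 252/366 = €9315.7377
Total = €12348.7295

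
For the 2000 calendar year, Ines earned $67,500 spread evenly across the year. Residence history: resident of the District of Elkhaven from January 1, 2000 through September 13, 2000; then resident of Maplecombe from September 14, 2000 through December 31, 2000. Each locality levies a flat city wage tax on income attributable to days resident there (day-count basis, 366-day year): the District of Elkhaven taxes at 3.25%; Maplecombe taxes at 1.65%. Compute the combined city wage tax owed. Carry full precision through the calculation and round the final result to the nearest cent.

$1,872.11

The District of Elkhaven, January 1 – September 13, 2000: 257 days → $67,500 × 3.25% × 257/366 = $1,540.4201
Maplecombe, September 14 – December 31, 2000: 109 days → $67,500 × 1.65% × 109/366 = $331.6906
Total = $1,872.1107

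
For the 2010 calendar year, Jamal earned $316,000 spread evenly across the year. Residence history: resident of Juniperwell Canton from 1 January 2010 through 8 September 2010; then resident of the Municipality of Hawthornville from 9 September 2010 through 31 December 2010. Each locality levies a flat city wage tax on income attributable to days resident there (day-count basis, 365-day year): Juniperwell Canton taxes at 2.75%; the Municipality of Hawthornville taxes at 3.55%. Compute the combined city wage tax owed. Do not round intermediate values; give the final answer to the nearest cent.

$9,479.57

Juniperwell Canton, 1 January – 8 September 2010: 251 days → $316,000 × 2.75% × 251/365 = $5,975.8630
The Municipality of Hawthornville, 9 September – 31 December 2010: 114 days → $316,000 × 3.55% × 114/365 = $3,503.7041
Total = $9,479.5671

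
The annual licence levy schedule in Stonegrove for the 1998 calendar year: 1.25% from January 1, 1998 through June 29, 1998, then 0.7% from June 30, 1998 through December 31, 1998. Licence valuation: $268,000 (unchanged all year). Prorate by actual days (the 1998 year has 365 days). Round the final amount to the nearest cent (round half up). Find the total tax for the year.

January 1 – June 29, 1998: 180 days at 1.25% → $268,000 × 1.25% × 180/365 = $1,652.0548
June 30 – December 31, 1998: 185 days at 0.7% → $268,000 × 0.7% × 185/365 = $950.8493
Total = $2,602.9041

$2,602.90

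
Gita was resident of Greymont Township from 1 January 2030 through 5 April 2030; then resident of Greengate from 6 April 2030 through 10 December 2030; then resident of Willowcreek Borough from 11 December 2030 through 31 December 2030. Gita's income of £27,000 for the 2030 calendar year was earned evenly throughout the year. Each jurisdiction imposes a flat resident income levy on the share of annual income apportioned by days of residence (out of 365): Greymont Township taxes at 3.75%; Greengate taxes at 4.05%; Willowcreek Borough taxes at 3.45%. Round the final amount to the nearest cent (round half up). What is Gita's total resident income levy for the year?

Greymont Township, 1 January – 5 April 2030: 95 days → £27,000 × 3.75% × 95/365 = £263.5274
Greengate, 6 April – 10 December 2030: 249 days → £27,000 × 4.05% × 249/365 = £745.9767
Willowcreek Borough, 11 December – 31 December 2030: 21 days → £27,000 × 3.45% × 21/365 = £53.5932
Total = £1,063.0973

£1,063.10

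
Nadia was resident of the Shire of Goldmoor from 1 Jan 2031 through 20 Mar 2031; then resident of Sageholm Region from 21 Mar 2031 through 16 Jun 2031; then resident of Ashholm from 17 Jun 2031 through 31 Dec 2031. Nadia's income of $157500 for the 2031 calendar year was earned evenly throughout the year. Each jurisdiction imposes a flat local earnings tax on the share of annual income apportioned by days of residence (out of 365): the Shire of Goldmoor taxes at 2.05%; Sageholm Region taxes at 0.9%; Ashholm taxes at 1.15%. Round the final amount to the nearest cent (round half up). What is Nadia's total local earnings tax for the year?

$2023.12

The Shire of Goldmoor, 1 Jan – 20 Mar 2031: 79 days → $157500 × 2.05% × 79/365 = $698.8253
Sageholm Region, 21 Mar – 16 Jun 2031: 88 days → $157500 × 0.9% × 88/365 = $341.7534
Ashholm, 17 Jun – 31 Dec 2031: 198 days → $157500 × 1.15% × 198/365 = $982.5411
Total = $2023.1199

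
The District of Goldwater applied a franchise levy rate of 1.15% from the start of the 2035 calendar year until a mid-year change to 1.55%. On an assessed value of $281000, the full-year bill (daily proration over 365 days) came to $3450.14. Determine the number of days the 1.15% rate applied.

294 days

Let d = days at the first rate; then 365 − d days at the second rate.
$281000 × [1.15%·d + 1.55%·(365−d)] / 365 = $3450.14
Solving gives d = 294, so the new rate took effect on 22 October 2035.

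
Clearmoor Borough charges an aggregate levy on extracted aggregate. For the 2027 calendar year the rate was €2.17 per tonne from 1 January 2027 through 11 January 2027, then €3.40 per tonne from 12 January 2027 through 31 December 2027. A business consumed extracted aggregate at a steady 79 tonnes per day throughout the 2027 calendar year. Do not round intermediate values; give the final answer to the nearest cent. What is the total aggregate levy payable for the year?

€96,970.13

1 January – 11 January 2027: 11 days × 79 tonnes/day = 869 tonnes at €2.17/tonne → €1,885.73
12 January – 31 December 2027: 354 days × 79 tonnes/day = 27,966 tonnes at €3.40/tonne → €95,084.40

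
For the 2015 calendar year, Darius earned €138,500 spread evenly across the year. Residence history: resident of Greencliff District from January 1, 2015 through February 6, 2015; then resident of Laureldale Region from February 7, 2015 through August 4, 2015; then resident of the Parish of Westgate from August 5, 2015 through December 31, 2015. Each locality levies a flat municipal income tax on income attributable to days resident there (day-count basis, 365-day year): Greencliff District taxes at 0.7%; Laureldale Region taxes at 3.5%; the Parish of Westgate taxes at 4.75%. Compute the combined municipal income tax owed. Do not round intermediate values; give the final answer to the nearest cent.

€5,161.12

Greencliff District, January 1 – February 6, 2015: 37 days → €138,500 × 0.7% × 37/365 = €98.2781
Laureldale Region, February 7 – August 4, 2015: 179 days → €138,500 × 3.5% × 179/365 = €2,377.2671
The Parish of Westgate, August 5 – December 31, 2015: 149 days → €138,500 × 4.75% × 149/365 = €2,685.5719
Total = €5,161.1171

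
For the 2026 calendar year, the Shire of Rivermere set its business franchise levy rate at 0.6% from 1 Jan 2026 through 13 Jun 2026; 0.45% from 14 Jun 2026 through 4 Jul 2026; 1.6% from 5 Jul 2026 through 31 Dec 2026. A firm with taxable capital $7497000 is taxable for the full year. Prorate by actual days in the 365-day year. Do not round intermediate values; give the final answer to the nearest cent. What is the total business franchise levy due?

1 Jan – 13 Jun 2026: 164 days at 0.6% → $7497000 × 0.6% × 164/365 = $20211.0904
14 Jun – 4 Jul 2026: 21 days at 0.45% → $7497000 × 0.45% × 21/365 = $1941.0041
5 Jul – 31 Dec 2026: 180 days at 1.6% → $7497000 × 1.6% × 180/365 = $59154.4110
Total = $81306.5055

$81306.51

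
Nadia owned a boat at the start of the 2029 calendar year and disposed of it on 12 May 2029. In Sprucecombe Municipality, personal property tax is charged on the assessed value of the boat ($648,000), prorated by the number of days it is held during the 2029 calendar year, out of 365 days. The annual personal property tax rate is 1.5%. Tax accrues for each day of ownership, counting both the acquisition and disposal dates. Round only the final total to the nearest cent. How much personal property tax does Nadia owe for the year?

Days held (1 January – 12 May 2029): 132 out of 365
Tax = $648,000 × 1.5% × 132/365 = $3,515.1781

$3,515.18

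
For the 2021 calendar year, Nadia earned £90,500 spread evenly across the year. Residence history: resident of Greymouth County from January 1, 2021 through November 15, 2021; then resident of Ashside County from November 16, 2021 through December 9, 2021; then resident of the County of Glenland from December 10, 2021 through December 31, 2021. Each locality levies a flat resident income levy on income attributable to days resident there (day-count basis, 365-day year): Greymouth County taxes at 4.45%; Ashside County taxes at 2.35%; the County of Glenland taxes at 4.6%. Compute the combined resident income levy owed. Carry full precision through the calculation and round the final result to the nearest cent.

Greymouth County, January 1 – November 15, 2021: 319 days → £90,500 × 4.45% × 319/365 = £3,519.7062
Ashside County, November 16 – December 9, 2021: 24 days → £90,500 × 2.35% × 24/365 = £139.8411
The County of Glenland, December 10 – December 31, 2021: 22 days → £90,500 × 4.6% × 22/365 = £250.9205
Total = £3,910.4678

£3,910.47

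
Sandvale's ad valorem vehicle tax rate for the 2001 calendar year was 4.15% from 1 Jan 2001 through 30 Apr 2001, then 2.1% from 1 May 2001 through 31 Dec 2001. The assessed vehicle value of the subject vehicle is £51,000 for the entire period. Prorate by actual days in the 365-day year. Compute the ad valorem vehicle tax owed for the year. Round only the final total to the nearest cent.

£1,414.73

1 Jan – 30 Apr 2001: 120 days at 4.15% → £51,000 × 4.15% × 120/365 = £695.8356
1 May – 31 Dec 2001: 245 days at 2.1% → £51,000 × 2.1% × 245/365 = £718.8904
Total = £1,414.7260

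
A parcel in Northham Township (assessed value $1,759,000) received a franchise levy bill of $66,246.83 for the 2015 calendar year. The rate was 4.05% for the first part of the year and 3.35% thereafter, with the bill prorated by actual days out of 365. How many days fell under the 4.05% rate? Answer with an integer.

Let d = days at the first rate; then 365 − d days at the second rate.
$1,759,000 × [4.05%·d + 3.35%·(365−d)] / 365 = $66,246.83
Solving gives d = 217, so the new rate took effect on 6 Aug 2015.

217 days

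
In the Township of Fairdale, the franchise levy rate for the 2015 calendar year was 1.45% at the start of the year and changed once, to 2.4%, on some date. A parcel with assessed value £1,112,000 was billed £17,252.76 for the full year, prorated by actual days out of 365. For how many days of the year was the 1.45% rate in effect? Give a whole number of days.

Let d = days at the first rate; then 365 − d days at the second rate.
£1,112,000 × [1.45%·d + 2.4%·(365−d)] / 365 = £17,252.76
Solving gives d = 326, so the new rate took effect on 23 Nov 2015.

326 days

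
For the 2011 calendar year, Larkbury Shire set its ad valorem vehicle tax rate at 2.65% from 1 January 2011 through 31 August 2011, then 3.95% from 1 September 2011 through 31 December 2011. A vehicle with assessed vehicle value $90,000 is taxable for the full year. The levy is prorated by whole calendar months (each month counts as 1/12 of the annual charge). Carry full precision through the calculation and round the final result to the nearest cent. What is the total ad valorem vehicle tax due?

$2,775.00

1 January – 31 August 2011: 8 months at 2.65% → $90,000 × 2.65% × 8/12 = $1,590.0000
1 September – 31 December 2011: 4 months at 3.95% → $90,000 × 3.95% × 4/12 = $1,185.0000
Total = $2,775.0000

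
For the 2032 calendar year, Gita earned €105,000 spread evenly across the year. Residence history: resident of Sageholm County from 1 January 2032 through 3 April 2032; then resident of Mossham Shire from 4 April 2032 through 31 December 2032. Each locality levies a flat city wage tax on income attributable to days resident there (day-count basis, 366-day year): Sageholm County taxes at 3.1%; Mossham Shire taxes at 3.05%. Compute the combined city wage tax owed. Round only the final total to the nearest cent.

€3,215.98

Sageholm County, 1 January – 3 April 2032: 94 days → €105,000 × 3.1% × 94/366 = €835.9836
Mossham Shire, 4 April – 31 December 2032: 272 days → €105,000 × 3.05% × 272/366 = €2,380.0000
Total = €3,215.9836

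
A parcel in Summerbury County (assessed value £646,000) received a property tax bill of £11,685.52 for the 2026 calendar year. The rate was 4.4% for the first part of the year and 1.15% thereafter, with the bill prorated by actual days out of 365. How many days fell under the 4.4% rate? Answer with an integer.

74 days

Let d = days at the first rate; then 365 − d days at the second rate.
£646,000 × [4.4%·d + 1.15%·(365−d)] / 365 = £11,685.52
Solving gives d = 74, so the new rate took effect on 16 March 2026.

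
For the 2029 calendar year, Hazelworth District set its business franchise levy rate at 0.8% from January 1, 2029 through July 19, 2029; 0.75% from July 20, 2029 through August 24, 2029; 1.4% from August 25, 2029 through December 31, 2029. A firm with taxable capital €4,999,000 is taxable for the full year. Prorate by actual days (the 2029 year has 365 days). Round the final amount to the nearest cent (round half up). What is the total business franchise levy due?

January 1 – July 19, 2029: 200 days at 0.8% → €4,999,000 × 0.8% × 200/365 = €21,913.4247
July 20 – August 24, 2029: 36 days at 0.75% → €4,999,000 × 0.75% × 36/365 = €3,697.8904
August 25 – December 31, 2029: 129 days at 1.4% → €4,999,000 × 1.4% × 129/365 = €24,734.7781
Total = €50,346.0932

€50,346.09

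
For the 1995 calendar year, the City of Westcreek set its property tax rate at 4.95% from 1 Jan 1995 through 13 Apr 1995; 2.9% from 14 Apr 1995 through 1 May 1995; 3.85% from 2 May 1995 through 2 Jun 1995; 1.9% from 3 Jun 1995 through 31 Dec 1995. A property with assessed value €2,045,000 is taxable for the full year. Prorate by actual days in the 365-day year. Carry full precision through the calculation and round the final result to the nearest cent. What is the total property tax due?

€60,960.61

1 Jan – 13 Apr 1995: 103 days at 4.95% → €2,045,000 × 4.95% × 103/365 = €28,565.5685
14 Apr – 1 May 1995: 18 days at 2.9% → €2,045,000 × 2.9% × 18/365 = €2,924.6301
2 May – 2 Jun 1995: 32 days at 3.85% → €2,045,000 × 3.85% × 32/365 = €6,902.5753
3 Jun – 31 Dec 1995: 212 days at 1.9% → €2,045,000 × 1.9% × 212/365 = €22,567.8356
Total = €60,960.6096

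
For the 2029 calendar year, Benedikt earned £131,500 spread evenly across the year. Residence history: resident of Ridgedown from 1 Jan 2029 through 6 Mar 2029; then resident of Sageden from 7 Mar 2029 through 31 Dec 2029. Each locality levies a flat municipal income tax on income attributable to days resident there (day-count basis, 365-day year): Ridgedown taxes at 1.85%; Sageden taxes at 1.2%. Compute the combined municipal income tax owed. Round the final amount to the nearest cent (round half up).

£1,730.22

Ridgedown, 1 Jan – 6 Mar 2029: 65 days → £131,500 × 1.85% × 65/365 = £433.2295
Sageden, 7 Mar – 31 Dec 2029: 300 days → £131,500 × 1.2% × 300/365 = £1,296.9863
Total = £1,730.2158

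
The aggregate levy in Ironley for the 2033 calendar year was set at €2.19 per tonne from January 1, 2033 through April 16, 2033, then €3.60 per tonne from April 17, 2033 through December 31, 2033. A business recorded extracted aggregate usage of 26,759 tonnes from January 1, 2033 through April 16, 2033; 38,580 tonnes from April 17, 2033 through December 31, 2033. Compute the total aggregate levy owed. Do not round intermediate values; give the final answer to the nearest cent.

January 1 – April 16, 2033: 26,759 tonnes at €2.19/tonne → €58,602.21
April 17 – December 31, 2033: 38,580 tonnes at €3.60/tonne → €138,888.00

€197,490.21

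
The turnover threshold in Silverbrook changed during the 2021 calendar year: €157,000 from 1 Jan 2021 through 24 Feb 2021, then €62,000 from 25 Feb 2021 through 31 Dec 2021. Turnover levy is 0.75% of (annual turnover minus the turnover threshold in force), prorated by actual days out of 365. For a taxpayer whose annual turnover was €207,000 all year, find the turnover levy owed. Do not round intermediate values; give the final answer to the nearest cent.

€980.14

1 Jan – 24 Feb 2021: 55 days, exemption €157,000 → (€207,000 − €157,000) × 0.75% × 55/365 = €56.5068
25 Feb – 31 Dec 2021: 310 days, exemption €62,000 → (€207,000 − €62,000) × 0.75% × 310/365 = €923.6301
Total = €980.1370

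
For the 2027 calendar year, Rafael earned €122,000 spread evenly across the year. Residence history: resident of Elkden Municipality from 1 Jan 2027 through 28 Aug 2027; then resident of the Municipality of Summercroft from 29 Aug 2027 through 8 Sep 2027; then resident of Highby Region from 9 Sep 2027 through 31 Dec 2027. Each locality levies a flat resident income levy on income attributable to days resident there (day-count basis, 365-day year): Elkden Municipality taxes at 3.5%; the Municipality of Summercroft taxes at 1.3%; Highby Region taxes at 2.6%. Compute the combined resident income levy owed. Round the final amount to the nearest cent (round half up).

€3,846.18

Elkden Municipality, 1 Jan – 28 Aug 2027: 240 days → €122,000 × 3.5% × 240/365 = €2,807.6712
The Municipality of Summercroft, 29 Aug – 8 Sep 2027: 11 days → €122,000 × 1.3% × 11/365 = €47.7973
Highby Region, 9 Sep – 31 Dec 2027: 114 days → €122,000 × 2.6% × 114/365 = €990.7068
Total = €3,846.1753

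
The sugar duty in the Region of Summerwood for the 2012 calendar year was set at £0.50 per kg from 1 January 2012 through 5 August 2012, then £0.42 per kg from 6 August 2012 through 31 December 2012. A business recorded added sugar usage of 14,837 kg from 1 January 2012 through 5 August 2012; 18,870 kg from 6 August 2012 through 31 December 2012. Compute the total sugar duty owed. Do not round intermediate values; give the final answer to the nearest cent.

1 January – 5 August 2012: 14,837 kg at £0.50/kg → £7,418.50
6 August – 31 December 2012: 18,870 kg at £0.42/kg → £7,925.40

£15,343.90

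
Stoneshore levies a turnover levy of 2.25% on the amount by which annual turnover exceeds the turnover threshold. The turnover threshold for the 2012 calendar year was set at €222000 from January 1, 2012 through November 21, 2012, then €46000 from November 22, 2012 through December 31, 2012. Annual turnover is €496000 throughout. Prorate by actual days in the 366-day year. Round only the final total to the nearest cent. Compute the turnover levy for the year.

January 1 – November 21, 2012: 326 days, exemption €222000 → (€496000 − €222000) × 2.25% × 326/366 = €5491.2295
November 22 – December 31, 2012: 40 days, exemption €46000 → (€496000 − €46000) × 2.25% × 40/366 = €1106.5574
Total = €6597.7869

€6597.79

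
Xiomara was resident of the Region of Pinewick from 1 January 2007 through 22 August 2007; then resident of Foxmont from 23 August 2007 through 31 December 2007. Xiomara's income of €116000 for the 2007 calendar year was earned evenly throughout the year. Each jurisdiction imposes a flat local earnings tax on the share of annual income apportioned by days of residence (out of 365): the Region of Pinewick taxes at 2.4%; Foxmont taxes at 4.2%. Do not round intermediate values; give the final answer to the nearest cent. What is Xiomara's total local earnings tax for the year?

€3533.39

The Region of Pinewick, 1 January – 22 August 2007: 234 days → €116000 × 2.4% × 234/365 = €1784.8110
Foxmont, 23 August – 31 December 2007: 131 days → €116000 × 4.2% × 131/365 = €1748.5808
Total = €3533.3918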